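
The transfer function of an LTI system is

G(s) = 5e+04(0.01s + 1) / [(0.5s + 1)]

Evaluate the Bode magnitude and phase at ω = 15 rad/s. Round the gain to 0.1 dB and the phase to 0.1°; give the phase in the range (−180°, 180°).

At ω = 15 rad/s:
zero (1 + j15·0.01) = 1 + j0.15 → |·| ≈ 1.0112, ∠ ≈ 8.53°
pole (1 + j15·0.5) = 1 + j7.5 → |·| ≈ 7.5664, ∠ ≈ 82.41°
|G| = 5e+04 · 1.0112 / (7.5664) ≈ 6682.2
Gain = 20 log₁₀(6682.2) ≈ 76.50 dB
∠G = (8.53°) − (82.41°) = -73.88°

76.5 dB, -73.9°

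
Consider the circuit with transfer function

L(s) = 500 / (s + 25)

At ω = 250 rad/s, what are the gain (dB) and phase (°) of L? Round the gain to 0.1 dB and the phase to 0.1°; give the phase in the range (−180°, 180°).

6.0 dB, -84.3°

Substitute s = j250:
Numerator: 500 = 500 + j0
Denominator: (j250) + 25 = 25 + j250
|N| = √(500² + 0²) ≈ 500, ∠N ≈ 0.00°
|D| = √(25² + 250²) ≈ 251.25, ∠D ≈ 84.29°
|L| = 500 / 251.25 ≈ 1.99
Gain = 20 log₁₀(1.99) ≈ 5.98 dB
∠L = 0.00° − 84.29° = -84.29°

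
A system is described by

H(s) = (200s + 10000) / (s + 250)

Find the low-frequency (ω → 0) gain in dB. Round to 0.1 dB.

H(0) = 10000 / 250 = 40
20 log₁₀(40) ≈ 32.04 dB

32.0 dB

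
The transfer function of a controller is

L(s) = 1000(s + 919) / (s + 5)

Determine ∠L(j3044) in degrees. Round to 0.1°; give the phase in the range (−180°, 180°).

-16.7°

At s = jω = j3044:
zero (s+919): 919 + j3044 → |·| = √(919²+3044²) = √10110497 ≈ 3179.7, ∠ = arctan(3044/919) ≈ 73.20°
pole (s+5): 5 + j3044 → |·| = √(5²+3044²) = √9265961 ≈ 3044, ∠ = arctan(3044/5) ≈ 89.91°
∠L = 73.20° − 89.91° = -16.71°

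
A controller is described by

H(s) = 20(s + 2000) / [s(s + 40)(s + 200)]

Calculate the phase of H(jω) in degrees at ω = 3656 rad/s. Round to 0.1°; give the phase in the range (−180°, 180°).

At s = jω = j3656:
zero (s+2000): 2000 + j3656 → |·| = √(2000²+3656²) = √17366336 ≈ 4167.3, ∠ = arctan(3656/2000) ≈ 61.32°
pole (s+40): 40 + j3656 → |·| = √(40²+3656²) = √13367936 ≈ 3656.2, ∠ = arctan(3656/40) ≈ 89.37°
pole (s+200): 200 + j3656 → |·| = √(200²+3656²) = √13406336 ≈ 3661.5, ∠ = arctan(3656/200) ≈ 86.87°
pole at origin: |s| = 3656, ∠ = 90.00° (in denominator)
∠H = 61.32° − 266.24° = -204.92° ≡ 155.08° (principal value)

155.1°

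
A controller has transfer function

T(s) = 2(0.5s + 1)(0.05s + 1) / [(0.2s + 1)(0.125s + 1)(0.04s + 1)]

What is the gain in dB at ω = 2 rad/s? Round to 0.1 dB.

8.1 dB

At ω = 2 rad/s:
zero (1 + j2·0.5) = 1 + j1 → |·| ≈ 1.4142, ∠ ≈ 45.00°
zero (1 + j2·0.05) = 1 + j0.1 → |·| ≈ 1.005, ∠ ≈ 5.71°
pole (1 + j2·0.2) = 1 + j0.4 → |·| ≈ 1.077, ∠ ≈ 21.80°
pole (1 + j2·0.125) = 1 + j0.25 → |·| ≈ 1.0308, ∠ ≈ 14.04°
pole (1 + j2·0.04) = 1 + j0.08 → |·| ≈ 1.0032, ∠ ≈ 4.57°
|T| = 2 · 1.4142 · 1.005 / (1.077 · 1.0308 · 1.0032) ≈ 2.5523
Gain = 20 log₁₀(2.5523) ≈ 8.14 dB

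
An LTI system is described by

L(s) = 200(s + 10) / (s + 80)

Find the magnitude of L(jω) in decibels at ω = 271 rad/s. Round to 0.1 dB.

45.7 dB

At s = jω = j271:
zero (s+10): 10 + j271 → |·| = √(10²+271²) = √73541 ≈ 271.18, ∠ = arctan(271/10) ≈ 87.89°
pole (s+80): 80 + j271 → |·| = √(80²+271²) = √79841 ≈ 282.56, ∠ = arctan(271/80) ≈ 73.55°
|L| = 200 · 271.18 / 282.56 ≈ 191.95
Gain = 20 log₁₀(191.95) ≈ 45.66 dB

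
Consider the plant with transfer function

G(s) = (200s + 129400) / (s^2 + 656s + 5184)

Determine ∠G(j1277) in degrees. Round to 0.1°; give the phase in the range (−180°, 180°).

Substitute s = j1277:
Numerator: 200(j1277) + 129400 = 129400 + j255400
Denominator: (j1277)^2 + 656(j1277) + 5184 = -1625545 + j837712
|N| = √(129400² + 255400²) ≈ 2.8631e+05, ∠N ≈ 63.13°
|D| = √(1625545² + 837712²) ≈ 1.8287e+06, ∠D ≈ 152.74°
∠G = 63.13° − 152.74° = -89.61°

-89.6°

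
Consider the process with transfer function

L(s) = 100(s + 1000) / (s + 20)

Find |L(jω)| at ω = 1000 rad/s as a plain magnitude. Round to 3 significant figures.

At s = jω = j1000:
zero (s+1000): 1000 + j1000 → |·| = √(1000²+1000²) = √2000000 ≈ 1414.2, ∠ = arctan(1000/1000) ≈ 45.00°
pole (s+20): 20 + j1000 → |·| = √(20²+1000²) = √1000400 ≈ 1000.2, ∠ = arctan(1000/20) ≈ 88.85°
|L| = 100 · 1414.2 / 1000.2 ≈ 141.39

141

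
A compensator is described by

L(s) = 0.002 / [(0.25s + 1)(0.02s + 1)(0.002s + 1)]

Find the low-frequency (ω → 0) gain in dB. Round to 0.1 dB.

L(0) = 0.002 · 1 / 1 = 0.002
20 log₁₀(0.002) ≈ -53.98 dB

-54.0 dB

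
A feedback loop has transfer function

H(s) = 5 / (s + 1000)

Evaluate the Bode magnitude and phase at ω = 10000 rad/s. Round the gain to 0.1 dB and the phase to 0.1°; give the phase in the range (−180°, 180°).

At s = jω = j10000:
pole (s+1000): 1000 + j10000 → |·| = √(1000²+10000²) = √101000000 ≈ 10050, ∠ = arctan(10000/1000) ≈ 84.29°
|H| = 5 / 10050 ≈ 0.00049751
Gain = 20 log₁₀(0.00049751) ≈ -66.06 dB
∠H = 0.00° − 84.29° = -84.29°

-66.1 dB, -84.3°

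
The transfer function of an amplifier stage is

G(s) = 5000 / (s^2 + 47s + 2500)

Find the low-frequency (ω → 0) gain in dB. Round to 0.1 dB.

G(0) = 5000 / 2500 = 2
20 log₁₀(2) ≈ 6.02 dB

6.0 dB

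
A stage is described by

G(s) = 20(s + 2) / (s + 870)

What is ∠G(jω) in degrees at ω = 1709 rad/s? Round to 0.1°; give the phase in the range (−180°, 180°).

At s = jω = j1709:
zero (s+2): 2 + j1709 → |·| = √(2²+1709²) = √2920685 ≈ 1709, ∠ = arctan(1709/2) ≈ 89.93°
pole (s+870): 870 + j1709 → |·| = √(870²+1709²) = √3677581 ≈ 1917.7, ∠ = arctan(1709/870) ≈ 63.02°
∠G = 89.93° − 63.02° = 26.91°

26.9°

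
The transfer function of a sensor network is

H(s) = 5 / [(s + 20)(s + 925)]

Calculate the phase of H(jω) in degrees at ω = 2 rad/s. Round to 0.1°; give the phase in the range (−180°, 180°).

At s = jω = j2:
pole (s+20): 20 + j2 → |·| = √(20²+2²) = √404 ≈ 20.1, ∠ = arctan(2/20) ≈ 5.71°
pole (s+925): 925 + j2 → |·| = √(925²+2²) = √855629 ≈ 925, ∠ = arctan(2/925) ≈ 0.12°
∠H = 0.00° − 5.83° = -5.83°

-5.8°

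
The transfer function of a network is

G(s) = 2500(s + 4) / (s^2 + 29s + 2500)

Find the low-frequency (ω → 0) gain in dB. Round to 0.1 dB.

G(0) = 2500·4 / 2500 = 4
20 log₁₀(4) ≈ 12.04 dB

12.0 dB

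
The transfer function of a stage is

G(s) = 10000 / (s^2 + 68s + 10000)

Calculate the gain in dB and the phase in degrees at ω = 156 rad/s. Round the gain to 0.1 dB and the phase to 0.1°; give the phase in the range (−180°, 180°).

At s = jω = j156:
quadratic: (j156)² + 68·j156 + 10000 = -14336 + j10608 → |·| ≈ 17834, ∠ ≈ 143.50°
|G| = 10000 / 17834 ≈ 0.56073
Gain = 20 log₁₀(0.56073) ≈ -5.02 dB
∠G = 0.00° − 143.50° = -143.50°

-5.0 dB, -143.5°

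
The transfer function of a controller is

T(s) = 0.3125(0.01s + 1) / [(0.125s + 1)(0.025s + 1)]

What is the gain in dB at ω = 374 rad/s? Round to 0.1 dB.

-51.2 dB

At ω = 374 rad/s:
zero (1 + j374·0.01) = 1 + j3.74 → |·| ≈ 3.8714, ∠ ≈ 75.03°
pole (1 + j374·0.125) = 1 + j46.75 → |·| ≈ 46.761, ∠ ≈ 88.77°
pole (1 + j374·0.025) = 1 + j9.35 → |·| ≈ 9.4033, ∠ ≈ 83.90°
|T| = 0.3125 · 3.8714 / (46.761 · 9.4033) ≈ 0.0027514
Gain = 20 log₁₀(0.0027514) ≈ -51.21 dB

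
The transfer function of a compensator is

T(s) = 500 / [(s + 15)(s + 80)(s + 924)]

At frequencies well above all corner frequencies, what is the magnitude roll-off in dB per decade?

Each pole contributes −20 dB/decade at high frequency; each zero contributes +20 dB/decade.
Net: 0 zero(s) − 3 pole(s) → -60 dB/decade.

-60 dB/decade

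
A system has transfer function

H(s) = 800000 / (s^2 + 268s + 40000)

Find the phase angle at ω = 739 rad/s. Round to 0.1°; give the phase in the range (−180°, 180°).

At s = jω = j739:
quadratic: (j739)² + 268·j739 + 40000 = -506121 + j198052 → |·| ≈ 5.4349e+05, ∠ ≈ 158.63°
∠H = 0.00° − 158.63° = -158.63°

-158.6°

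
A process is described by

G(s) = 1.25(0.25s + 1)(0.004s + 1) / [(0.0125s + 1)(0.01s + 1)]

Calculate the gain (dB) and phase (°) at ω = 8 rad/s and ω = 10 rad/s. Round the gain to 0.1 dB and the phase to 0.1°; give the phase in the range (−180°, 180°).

ω = 8: 8.9 dB, 55.0°; ω = 10: 10.4 dB, 57.7°

At ω = 8 rad/s:
zero (1 + j8·0.25) = 1 + j2 → |·| ≈ 2.2361, ∠ ≈ 63.43°
zero (1 + j8·0.004) = 1 + j0.032 → |·| ≈ 1.0005, ∠ ≈ 1.83°
pole (1 + j8·0.0125) = 1 + j0.1 → |·| ≈ 1.005, ∠ ≈ 5.71°
pole (1 + j8·0.01) = 1 + j0.08 → |·| ≈ 1.0032, ∠ ≈ 4.57°
|G| = 1.25 · 2.2361 · 1.0005 / (1.005 · 1.0032) ≈ 2.7737
Gain = 20 log₁₀(2.7737) ≈ 8.86 dB
∠G = (63.43° + 1.83°) − (5.71° + 4.57°) = 54.98°

At ω = 10 rad/s:
zero (1 + j10·0.25) = 1 + j2.5 → |·| ≈ 2.6926, ∠ ≈ 68.20°
zero (1 + j10·0.004) = 1 + j0.04 → |·| ≈ 1.0008, ∠ ≈ 2.29°
pole (1 + j10·0.0125) = 1 + j0.125 → |·| ≈ 1.0078, ∠ ≈ 7.13°
pole (1 + j10·0.01) = 1 + j0.1 → |·| ≈ 1.005, ∠ ≈ 5.71°
|G| = 1.25 · 2.6926 · 1.0008 / (1.0078 · 1.005) ≈ 3.3257
Gain = 20 log₁₀(3.3257) ≈ 10.44 dB
∠G = (68.20° + 2.29°) − (7.13° + 5.71°) = 57.65°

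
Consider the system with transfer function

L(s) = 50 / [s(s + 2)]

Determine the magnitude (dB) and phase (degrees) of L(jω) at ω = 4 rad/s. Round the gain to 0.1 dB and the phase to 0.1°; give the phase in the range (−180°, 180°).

At s = jω = j4:
pole (s+2): 2 + j4 → |·| = √(2²+4²) = √20 ≈ 4.4721, ∠ = arctan(4/2) ≈ 63.43°
pole at origin: |s| = 4, ∠ = 90.00° (in denominator)
|L| = 50 / 17.888 ≈ 2.7952
Gain = 20 log₁₀(2.7952) ≈ 8.93 dB
∠L = 0.00° − 153.43° = -153.43°

8.9 dB, -153.4°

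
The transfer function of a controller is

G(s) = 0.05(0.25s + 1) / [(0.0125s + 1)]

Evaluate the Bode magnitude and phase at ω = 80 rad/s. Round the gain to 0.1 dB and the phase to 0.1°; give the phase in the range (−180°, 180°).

-3.0 dB, 42.1°

At ω = 80 rad/s:
zero (1 + j80·0.25) = 1 + j20 → |·| ≈ 20.025, ∠ ≈ 87.14°
pole (1 + j80·0.0125) = 1 + j1 → |·| ≈ 1.4142, ∠ ≈ 45.00°
|G| = 0.05 · 20.025 / (1.4142) ≈ 0.708
Gain = 20 log₁₀(0.708) ≈ -3.00 dB
∠G = (87.14°) − (45.00°) = 42.14°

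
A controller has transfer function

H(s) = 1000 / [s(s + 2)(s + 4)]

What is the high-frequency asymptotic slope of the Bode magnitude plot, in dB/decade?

Each pole contributes −20 dB/decade at high frequency; each zero contributes +20 dB/decade.
Net: 0 zero(s) − 3 pole(s) → -60 dB/decade.

-60 dB/decade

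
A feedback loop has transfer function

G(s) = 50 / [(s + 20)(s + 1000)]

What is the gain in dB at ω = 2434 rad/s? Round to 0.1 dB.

At s = jω = j2434:
pole (s+20): 20 + j2434 → |·| = √(20²+2434²) = √5924756 ≈ 2434.1, ∠ = arctan(2434/20) ≈ 89.53°
pole (s+1000): 1000 + j2434 → |·| = √(1000²+2434²) = √6924356 ≈ 2631.4, ∠ = arctan(2434/1000) ≈ 67.66°
|G| = 50 / 6.4051e+06 ≈ 7.8063e-06
Gain = 20 log₁₀(7.8063e-06) ≈ -102.15 dB

-102.2 dB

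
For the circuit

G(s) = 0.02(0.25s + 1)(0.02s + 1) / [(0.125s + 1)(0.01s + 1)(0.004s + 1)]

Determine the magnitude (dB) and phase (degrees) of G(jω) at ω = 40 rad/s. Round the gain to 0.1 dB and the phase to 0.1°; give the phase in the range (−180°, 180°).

-26.7 dB, 13.4°

At ω = 40 rad/s:
zero (1 + j40·0.25) = 1 + j10 → |·| ≈ 10.05, ∠ ≈ 84.29°
zero (1 + j40·0.02) = 1 + j0.8 → |·| ≈ 1.2806, ∠ ≈ 38.66°
pole (1 + j40·0.125) = 1 + j5 → |·| ≈ 5.099, ∠ ≈ 78.69°
pole (1 + j40·0.01) = 1 + j0.4 → |·| ≈ 1.077, ∠ ≈ 21.80°
pole (1 + j40·0.004) = 1 + j0.16 → |·| ≈ 1.0127, ∠ ≈ 9.09°
|G| = 0.02 · 10.05 · 1.2806 / (5.099 · 1.077 · 1.0127) ≈ 0.046284
Gain = 20 log₁₀(0.046284) ≈ -26.69 dB
∠G = (84.29° + 38.66°) − (78.69° + 21.80° + 9.09°) = 13.37°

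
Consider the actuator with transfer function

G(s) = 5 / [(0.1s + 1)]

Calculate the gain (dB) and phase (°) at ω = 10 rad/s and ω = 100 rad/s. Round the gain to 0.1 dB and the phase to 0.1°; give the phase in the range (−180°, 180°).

At ω = 10 rad/s:
pole (1 + j10·0.1) = 1 + j1 → |·| ≈ 1.4142, ∠ ≈ 45.00°
|G| = 5 · 1 / (1.4142) ≈ 3.5356
Gain = 20 log₁₀(3.5356) ≈ 10.97 dB
∠G = (0°) − (45.00°) = -45.00°

At ω = 100 rad/s:
pole (1 + j100·0.1) = 1 + j10 → |·| ≈ 10.05, ∠ ≈ 84.29°
|G| = 5 · 1 / (10.05) ≈ 0.49751
Gain = 20 log₁₀(0.49751) ≈ -6.06 dB
∠G = (0°) − (84.29°) = -84.29°

ω = 10: 11.0 dB, -45.0°; ω = 100: -6.1 dB, -84.3°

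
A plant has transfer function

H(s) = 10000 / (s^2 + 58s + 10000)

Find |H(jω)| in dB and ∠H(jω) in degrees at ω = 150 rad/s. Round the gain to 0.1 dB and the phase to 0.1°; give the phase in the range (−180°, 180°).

At s = jω = j150:
quadratic: (j150)² + 58·j150 + 10000 = -12500 + j8700 → |·| ≈ 15230, ∠ ≈ 145.16°
|H| = 10000 / 15230 ≈ 0.6566
Gain = 20 log₁₀(0.6566) ≈ -3.65 dB
∠H = 0.00° − 145.16° = -145.16°

-3.7 dB, -145.2°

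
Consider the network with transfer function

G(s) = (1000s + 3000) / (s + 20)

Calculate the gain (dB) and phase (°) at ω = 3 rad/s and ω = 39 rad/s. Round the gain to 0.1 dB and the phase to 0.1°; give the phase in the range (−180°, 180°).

ω = 3: 46.4 dB, 36.5°; ω = 39: 59.0 dB, 22.8°

Substitute s = j3:
Numerator: 1000(j3) + 3000 = 3000 + j3000
Denominator: (j3) + 20 = 20 + j3
|N| = √(3000² + 3000²) ≈ 4242.6, ∠N ≈ 45.00°
|D| = √(20² + 3²) ≈ 20.224, ∠D ≈ 8.53°
|G| = 4242.6 / 20.224 ≈ 209.78
Gain = 20 log₁₀(209.78) ≈ 46.44 dB
∠G = 45.00° − 8.53° = 36.47°

Substitute s = j39:
Numerator: 1000(j39) + 3000 = 3000 + j39000
Denominator: (j39) + 20 = 20 + j39
|N| = √(3000² + 39000²) ≈ 39115, ∠N ≈ 85.60°
|D| = √(20² + 39²) ≈ 43.829, ∠D ≈ 62.85°
|G| = 39115 / 43.829 ≈ 892.45
Gain = 20 log₁₀(892.45) ≈ 59.01 dB
∠G = 85.60° − 62.85° = 22.75°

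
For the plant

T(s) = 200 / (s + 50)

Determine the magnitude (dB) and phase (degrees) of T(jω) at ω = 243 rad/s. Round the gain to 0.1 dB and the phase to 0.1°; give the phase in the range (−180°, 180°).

Substitute s = j243:
Numerator: 200 = 200 + j0
Denominator: (j243) + 50 = 50 + j243
|N| = √(200² + 0²) ≈ 200, ∠N ≈ 0.00°
|D| = √(50² + 243²) ≈ 248.09, ∠D ≈ 78.37°
|T| = 200 / 248.09 ≈ 0.80616
Gain = 20 log₁₀(0.80616) ≈ -1.87 dB
∠T = 0.00° − 78.37° = -78.37°

-1.9 dB, -78.4°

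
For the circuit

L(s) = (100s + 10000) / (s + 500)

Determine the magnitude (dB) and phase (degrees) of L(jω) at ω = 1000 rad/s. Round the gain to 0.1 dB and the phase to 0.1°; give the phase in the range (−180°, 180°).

Substitute s = j1000:
Numerator: 100(j1000) + 10000 = 10000 + j100000
Denominator: (j1000) + 500 = 500 + j1000
|N| = √(10000² + 100000²) ≈ 1.005e+05, ∠N ≈ 84.29°
|D| = √(500² + 1000²) ≈ 1118, ∠D ≈ 63.43°
|L| = 1.005e+05 / 1118 ≈ 89.893
Gain = 20 log₁₀(89.893) ≈ 39.07 dB
∠L = 84.29° − 63.43° = 20.86°

39.1 dB, 20.9°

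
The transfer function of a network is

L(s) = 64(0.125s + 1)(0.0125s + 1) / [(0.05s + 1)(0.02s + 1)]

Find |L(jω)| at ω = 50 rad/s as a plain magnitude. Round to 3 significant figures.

At ω = 50 rad/s:
zero (1 + j50·0.125) = 1 + j6.25 → |·| ≈ 6.3295, ∠ ≈ 80.91°
zero (1 + j50·0.0125) = 1 + j0.625 → |·| ≈ 1.1792, ∠ ≈ 32.01°
pole (1 + j50·0.05) = 1 + j2.5 → |·| ≈ 2.6926, ∠ ≈ 68.20°
pole (1 + j50·0.02) = 1 + j1 → |·| ≈ 1.4142, ∠ ≈ 45.00°
|L| = 64 · 6.3295 · 1.1792 / (2.6926 · 1.4142) ≈ 125.45

125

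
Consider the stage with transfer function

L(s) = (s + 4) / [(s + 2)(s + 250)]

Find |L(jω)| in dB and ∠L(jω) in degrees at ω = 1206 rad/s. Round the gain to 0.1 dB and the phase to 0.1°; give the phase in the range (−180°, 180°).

-61.8 dB, -78.4°

At s = jω = j1206:
zero (s+4): 4 + j1206 → |·| = √(4²+1206²) = √1454452 ≈ 1206, ∠ = arctan(1206/4) ≈ 89.81°
pole (s+2): 2 + j1206 → |·| = √(2²+1206²) = √1454440 ≈ 1206, ∠ = arctan(1206/2) ≈ 89.90°
pole (s+250): 250 + j1206 → |·| = √(250²+1206²) = √1516936 ≈ 1231.6, ∠ = arctan(1206/250) ≈ 78.29°
|L| = 1 · 1206 / 1.4853e+06 ≈ 0.00081196
Gain = 20 log₁₀(0.00081196) ≈ -61.81 dB
∠L = 89.81° − 168.19° = -78.38°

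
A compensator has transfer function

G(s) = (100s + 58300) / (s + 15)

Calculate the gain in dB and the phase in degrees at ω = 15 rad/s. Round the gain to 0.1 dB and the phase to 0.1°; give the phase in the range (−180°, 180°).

Substitute s = j15:
Numerator: 100(j15) + 58300 = 58300 + j1500
Denominator: (j15) + 15 = 15 + j15
|N| = √(58300² + 1500²) ≈ 58319, ∠N ≈ 1.47°
|D| = √(15² + 15²) ≈ 21.213, ∠D ≈ 45.00°
|G| = 58319 / 21.213 ≈ 2749.2
Gain = 20 log₁₀(2749.2) ≈ 68.78 dB
∠G = 1.47° − 45.00° = -43.53°

68.8 dB, -43.5°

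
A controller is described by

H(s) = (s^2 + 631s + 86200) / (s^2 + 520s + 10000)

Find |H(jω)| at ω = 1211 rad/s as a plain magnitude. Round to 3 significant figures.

0.994

Substitute s = j1211:
Numerator: (j1211)^2 + 631(j1211) + 86200 = -1380321 + j764141
Denominator: (j1211)^2 + 520(j1211) + 10000 = -1456521 + j629720
|N| = √(1380321² + 764141²) ≈ 1.5777e+06, ∠N ≈ 151.03°
|D| = √(1456521² + 629720²) ≈ 1.5868e+06, ∠D ≈ 156.62°
|H| = 1.5777e+06 / 1.5868e+06 ≈ 0.99427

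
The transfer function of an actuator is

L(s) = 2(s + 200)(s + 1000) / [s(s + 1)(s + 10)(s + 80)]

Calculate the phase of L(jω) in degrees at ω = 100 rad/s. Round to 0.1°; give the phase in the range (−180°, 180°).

At s = jω = j100:
zero (s+200): 200 + j100 → |·| = √(200²+100²) = √50000 ≈ 223.61, ∠ = arctan(100/200) ≈ 26.57°
zero (s+1000): 1000 + j100 → |·| = √(1000²+100²) = √1010000 ≈ 1005, ∠ = arctan(100/1000) ≈ 5.71°
pole (s+1): 1 + j100 → |·| = √(1²+100²) = √10001 ≈ 100, ∠ = arctan(100/1) ≈ 89.43°
pole (s+10): 10 + j100 → |·| = √(10²+100²) = √10100 ≈ 100.5, ∠ = arctan(100/10) ≈ 84.29°
pole (s+80): 80 + j100 → |·| = √(80²+100²) = √16400 ≈ 128.06, ∠ = arctan(100/80) ≈ 51.34°
pole at origin: |s| = 100, ∠ = 90.00° (in denominator)
∠L = 32.28° − 315.06° = -282.78° ≡ 77.22° (principal value)

77.2°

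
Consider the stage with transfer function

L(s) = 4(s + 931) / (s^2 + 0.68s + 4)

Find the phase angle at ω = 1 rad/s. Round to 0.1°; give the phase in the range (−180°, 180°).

-12.7°

At s = jω = j1:
zero (s+931): 931 + j1 → |·| = √(931²+1²) = √866762 ≈ 931, ∠ = arctan(1/931) ≈ 0.06°
quadratic: (j1)² + 0.68·j1 + 4 = 3 + j0.68 → |·| ≈ 3.0761, ∠ ≈ 12.77°
∠L = 0.06° − 12.77° = -12.71°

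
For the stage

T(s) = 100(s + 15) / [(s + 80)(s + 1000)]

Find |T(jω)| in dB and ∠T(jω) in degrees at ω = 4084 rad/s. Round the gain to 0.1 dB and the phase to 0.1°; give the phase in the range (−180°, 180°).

At s = jω = j4084:
zero (s+15): 15 + j4084 → |·| = √(15²+4084²) = √16679281 ≈ 4084, ∠ = arctan(4084/15) ≈ 89.79°
pole (s+80): 80 + j4084 → |·| = √(80²+4084²) = √16685456 ≈ 4084.8, ∠ = arctan(4084/80) ≈ 88.88°
pole (s+1000): 1000 + j4084 → |·| = √(1000²+4084²) = √17679056 ≈ 4204.6, ∠ = arctan(4084/1000) ≈ 76.24°
|T| = 100 · 4084 / 1.7175e+07 ≈ 0.023779
Gain = 20 log₁₀(0.023779) ≈ -32.48 dB
∠T = 89.79° − 165.12° = -75.33°

-32.5 dB, -75.3°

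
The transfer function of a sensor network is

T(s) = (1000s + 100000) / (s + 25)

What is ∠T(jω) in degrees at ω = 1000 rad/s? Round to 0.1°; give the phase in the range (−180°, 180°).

Substitute s = j1000:
Numerator: 1000(j1000) + 100000 = 100000 + j1000000
Denominator: (j1000) + 25 = 25 + j1000
|N| = √(100000² + 1000000²) ≈ 1.005e+06, ∠N ≈ 84.29°
|D| = √(25² + 1000²) ≈ 1000.3, ∠D ≈ 88.57°
∠T = 84.29° − 88.57° = -4.28°

-4.3°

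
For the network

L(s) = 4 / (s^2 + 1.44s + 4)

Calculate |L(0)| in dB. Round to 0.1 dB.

L(0) = 4 / 4 = 1
20 log₁₀(1) ≈ 0.00 dB

0.0 dB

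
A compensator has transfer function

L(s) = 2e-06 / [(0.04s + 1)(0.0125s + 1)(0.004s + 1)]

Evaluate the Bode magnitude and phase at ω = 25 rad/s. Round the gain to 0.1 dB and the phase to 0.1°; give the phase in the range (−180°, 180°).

At ω = 25 rad/s:
pole (1 + j25·0.04) = 1 + j1 → |·| ≈ 1.4142, ∠ ≈ 45.00°
pole (1 + j25·0.0125) = 1 + j0.3125 → |·| ≈ 1.0477, ∠ ≈ 17.35°
pole (1 + j25·0.004) = 1 + j0.1 → |·| ≈ 1.005, ∠ ≈ 5.71°
|L| = 2e-06 · 1 / (1.4142 · 1.0477 · 1.005) ≈ 1.3431e-06
Gain = 20 log₁₀(1.3431e-06) ≈ -117.44 dB
∠L = (0°) − (45.00° + 17.35° + 5.71°) = -68.06°

-117.4 dB, -68.1°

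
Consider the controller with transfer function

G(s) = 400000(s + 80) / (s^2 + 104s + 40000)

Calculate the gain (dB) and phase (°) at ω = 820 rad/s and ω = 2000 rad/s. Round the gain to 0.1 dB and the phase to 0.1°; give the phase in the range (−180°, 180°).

At s = jω = j820:
zero (s+80): 80 + j820 → |·| = √(80²+820²) = √678800 ≈ 823.89, ∠ = arctan(820/80) ≈ 84.43°
quadratic: (j820)² + 104·j820 + 40000 = -632400 + j85280 → |·| ≈ 6.3812e+05, ∠ ≈ 172.32°
|G| = 400000 · 823.89 / 6.3812e+05 ≈ 516.45
Gain = 20 log₁₀(516.45) ≈ 54.26 dB
∠G = 84.43° − 172.32° = -87.89°

At s = jω = j2000:
zero (s+80): 80 + j2000 → |·| = √(80²+2000²) = √4006400 ≈ 2001.6, ∠ = arctan(2000/80) ≈ 87.71°
quadratic: (j2000)² + 104·j2000 + 40000 = -3960000 + j208000 → |·| ≈ 3.9655e+06, ∠ ≈ 176.99°
|G| = 400000 · 2001.6 / 3.9655e+06 ≈ 201.9
Gain = 20 log₁₀(201.9) ≈ 46.10 dB
∠G = 87.71° − 176.99° = -89.28°

ω = 820: 54.3 dB, -87.9°; ω = 2000: 46.1 dB, -89.3°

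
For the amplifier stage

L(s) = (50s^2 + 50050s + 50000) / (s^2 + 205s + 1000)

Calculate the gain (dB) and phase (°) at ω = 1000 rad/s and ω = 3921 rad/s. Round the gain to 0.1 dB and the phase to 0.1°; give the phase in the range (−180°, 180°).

Substitute s = j1000:
Numerator: 50(j1000)^2 + 50050(j1000) + 50000 = -49950000 + j50050000
Denominator: (j1000)^2 + 205(j1000) + 1000 = -999000 + j205000
|N| = √(49950000² + 50050000²) ≈ 7.0711e+07, ∠N ≈ 134.94°
|D| = √(999000² + 205000²) ≈ 1.0198e+06, ∠D ≈ 168.40°
|L| = 7.0711e+07 / 1.0198e+06 ≈ 69.338
Gain = 20 log₁₀(69.338) ≈ 36.82 dB
∠L = 134.94° − 168.40° = -33.46°

Substitute s = j3921:
Numerator: 50(j3921)^2 + 50050(j3921) + 50000 = -768662050 + j196246050
Denominator: (j3921)^2 + 205(j3921) + 1000 = -15373241 + j803805
|N| = √(768662050² + 196246050²) ≈ 7.9332e+08, ∠N ≈ 165.68°
|D| = √(15373241² + 803805²) ≈ 1.5394e+07, ∠D ≈ 177.01°
|L| = 7.9332e+08 / 1.5394e+07 ≈ 51.534
Gain = 20 log₁₀(51.534) ≈ 34.24 dB
∠L = 165.68° − 177.01° = -11.33°

ω = 1000: 36.8 dB, -33.5°; ω = 3921: 34.2 dB, -11.3°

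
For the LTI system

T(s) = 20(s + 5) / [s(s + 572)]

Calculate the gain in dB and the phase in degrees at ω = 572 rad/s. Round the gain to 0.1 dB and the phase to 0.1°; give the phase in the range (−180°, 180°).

At s = jω = j572:
zero (s+5): 5 + j572 → |·| = √(5²+572²) = √327209 ≈ 572.02, ∠ = arctan(572/5) ≈ 89.50°
pole (s+572): 572 + j572 → |·| = √(572²+572²) = √654368 ≈ 808.93, ∠ = arctan(572/572) ≈ 45.00°
pole at origin: |s| = 572, ∠ = 90.00° (in denominator)
|T| = 20 · 572.02 / 4.6271e+05 ≈ 0.024725
Gain = 20 log₁₀(0.024725) ≈ -32.14 dB
∠T = 89.50° − 135.00° = -45.50°

-32.1 dB, -45.5°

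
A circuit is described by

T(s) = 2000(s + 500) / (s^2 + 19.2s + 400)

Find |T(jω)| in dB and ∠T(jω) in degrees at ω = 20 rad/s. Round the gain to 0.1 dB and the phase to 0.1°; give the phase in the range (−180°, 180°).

68.3 dB, -87.7°

At s = jω = j20:
zero (s+500): 500 + j20 → |·| = √(500²+20²) = √250400 ≈ 500.4, ∠ = arctan(20/500) ≈ 2.29°
quadratic: (j20)² + 19.2·j20 + 400 = 0 + j384 → |·| ≈ 384, ∠ ≈ 90.00°
|T| = 2000 · 500.4 / 384 ≈ 2606.2
Gain = 20 log₁₀(2606.2) ≈ 68.32 dB
∠T = 2.29° − 90.00° = -87.71°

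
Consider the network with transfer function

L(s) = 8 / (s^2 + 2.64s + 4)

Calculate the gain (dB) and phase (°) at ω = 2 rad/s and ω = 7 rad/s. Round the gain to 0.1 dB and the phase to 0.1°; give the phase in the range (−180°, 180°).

ω = 2: 3.6 dB, -90.0°; ω = 7: -15.7 dB, -157.7°

At s = jω = j2:
quadratic: (j2)² + 2.64·j2 + 4 = 0 + j5.28 → |·| ≈ 5.28, ∠ ≈ 90.00°
|L| = 8 / 5.28 ≈ 1.5152
Gain = 20 log₁₀(1.5152) ≈ 3.61 dB
∠L = 0.00° − 90.00° = -90.00°

At s = jω = j7:
quadratic: (j7)² + 2.64·j7 + 4 = -45 + j18.48 → |·| ≈ 48.647, ∠ ≈ 157.67°
|L| = 8 / 48.647 ≈ 0.16445
Gain = 20 log₁₀(0.16445) ≈ -15.68 dB
∠L = 0.00° − 157.67° = -157.67°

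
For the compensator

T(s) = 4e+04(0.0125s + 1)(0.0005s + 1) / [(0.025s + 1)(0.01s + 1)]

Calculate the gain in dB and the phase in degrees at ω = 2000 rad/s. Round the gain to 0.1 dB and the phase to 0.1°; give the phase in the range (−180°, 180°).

63.0 dB, -43.3°

At ω = 2000 rad/s:
zero (1 + j2000·0.0125) = 1 + j25 → |·| ≈ 25.02, ∠ ≈ 87.71°
zero (1 + j2000·0.0005) = 1 + j1 → |·| ≈ 1.4142, ∠ ≈ 45.00°
pole (1 + j2000·0.025) = 1 + j50 → |·| ≈ 50.01, ∠ ≈ 88.85°
pole (1 + j2000·0.01) = 1 + j20 → |·| ≈ 20.025, ∠ ≈ 87.14°
|T| = 4e+04 · 25.02 · 1.4142 / (50.01 · 20.025) ≈ 1413.3
Gain = 20 log₁₀(1413.3) ≈ 63.00 dB
∠T = (87.71° + 45.00°) − (88.85° + 87.14°) = -43.28°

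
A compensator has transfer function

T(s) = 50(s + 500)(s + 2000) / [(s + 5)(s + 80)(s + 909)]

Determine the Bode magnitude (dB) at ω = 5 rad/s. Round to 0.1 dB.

39.7 dB

At s = jω = j5:
zero (s+500): 500 + j5 → |·| = √(500²+5²) = √250025 ≈ 500.02, ∠ = arctan(5/500) ≈ 0.57°
zero (s+2000): 2000 + j5 → |·| = √(2000²+5²) = √4000025 ≈ 2000, ∠ = arctan(5/2000) ≈ 0.14°
pole (s+5): 5 + j5 → |·| = √(5²+5²) = √50 ≈ 7.0711, ∠ = arctan(5/5) ≈ 45.00°
pole (s+80): 80 + j5 → |·| = √(80²+5²) = √6425 ≈ 80.156, ∠ = arctan(5/80) ≈ 3.58°
pole (s+909): 909 + j5 → |·| = √(909²+5²) = √826306 ≈ 909.01, ∠ = arctan(5/909) ≈ 0.32°
|T| = 50 · 1e+06 / 5.1522e+05 ≈ 97.046
Gain = 20 log₁₀(97.046) ≈ 39.74 dB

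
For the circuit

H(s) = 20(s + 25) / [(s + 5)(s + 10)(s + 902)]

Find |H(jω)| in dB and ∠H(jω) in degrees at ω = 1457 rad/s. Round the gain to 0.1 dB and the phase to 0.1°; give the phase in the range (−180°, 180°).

-101.9 dB, -148.6°

At s = jω = j1457:
zero (s+25): 25 + j1457 → |·| = √(25²+1457²) = √2123474 ≈ 1457.2, ∠ = arctan(1457/25) ≈ 89.02°
pole (s+5): 5 + j1457 → |·| = √(5²+1457²) = √2122874 ≈ 1457, ∠ = arctan(1457/5) ≈ 89.80°
pole (s+10): 10 + j1457 → |·| = √(10²+1457²) = √2122949 ≈ 1457, ∠ = arctan(1457/10) ≈ 89.61°
pole (s+902): 902 + j1457 → |·| = √(902²+1457²) = √2936453 ≈ 1713.6, ∠ = arctan(1457/902) ≈ 58.24°
|H| = 20 · 1457.2 / 3.6377e+09 ≈ 8.0117e-06
Gain = 20 log₁₀(8.0117e-06) ≈ -101.93 dB
∠H = 89.02° − 237.65° = -148.63°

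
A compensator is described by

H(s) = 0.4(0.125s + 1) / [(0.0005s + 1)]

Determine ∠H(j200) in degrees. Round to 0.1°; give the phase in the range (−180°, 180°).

82.0°

At ω = 200 rad/s:
zero (1 + j200·0.125) = 1 + j25 → |·| ≈ 25.02, ∠ ≈ 87.71°
pole (1 + j200·0.0005) = 1 + j0.1 → |·| ≈ 1.005, ∠ ≈ 5.71°
∠H = (87.71°) − (5.71°) = 82.00°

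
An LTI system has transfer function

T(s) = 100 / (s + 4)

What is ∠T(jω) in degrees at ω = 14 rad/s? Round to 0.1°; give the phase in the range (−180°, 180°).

At s = jω = j14:
pole (s+4): 4 + j14 → |·| = √(4²+14²) = √212 ≈ 14.56, ∠ = arctan(14/4) ≈ 74.05°
∠T = 0.00° − 74.05° = -74.05°

-74.1°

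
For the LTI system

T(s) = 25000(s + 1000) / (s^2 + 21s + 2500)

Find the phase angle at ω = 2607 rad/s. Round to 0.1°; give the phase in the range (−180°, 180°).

-110.5°

At s = jω = j2607:
zero (s+1000): 1000 + j2607 → |·| = √(1000²+2607²) = √7796449 ≈ 2792.2, ∠ = arctan(2607/1000) ≈ 69.01°
quadratic: (j2607)² + 21·j2607 + 2500 = -6793949 + j54747 → |·| ≈ 6.7942e+06, ∠ ≈ 179.54°
∠T = 69.01° − 179.54° = -110.53°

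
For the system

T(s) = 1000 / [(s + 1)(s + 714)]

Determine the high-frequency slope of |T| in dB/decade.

Each pole contributes −20 dB/decade at high frequency; each zero contributes +20 dB/decade.
Net: 0 zero(s) − 2 pole(s) → -40 dB/decade.

-40 dB/decade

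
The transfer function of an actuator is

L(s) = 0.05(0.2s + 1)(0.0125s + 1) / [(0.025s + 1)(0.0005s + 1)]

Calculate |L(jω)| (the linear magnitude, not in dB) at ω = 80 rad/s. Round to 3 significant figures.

0.507

At ω = 80 rad/s:
zero (1 + j80·0.2) = 1 + j16 → |·| ≈ 16.031, ∠ ≈ 86.42°
zero (1 + j80·0.0125) = 1 + j1 → |·| ≈ 1.4142, ∠ ≈ 45.00°
pole (1 + j80·0.025) = 1 + j2 → |·| ≈ 2.2361, ∠ ≈ 63.43°
pole (1 + j80·0.0005) = 1 + j0.04 → |·| ≈ 1.0008, ∠ ≈ 2.29°
|L| = 0.05 · 16.031 · 1.4142 / (2.2361 · 1.0008) ≈ 0.50653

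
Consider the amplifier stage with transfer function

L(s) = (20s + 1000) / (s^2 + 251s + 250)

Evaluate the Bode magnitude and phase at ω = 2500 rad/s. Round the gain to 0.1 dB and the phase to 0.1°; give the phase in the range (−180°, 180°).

Substitute s = j2500:
Numerator: 20(j2500) + 1000 = 1000 + j50000
Denominator: (j2500)^2 + 251(j2500) + 250 = -6249750 + j627500
|N| = √(1000² + 50000²) ≈ 50010, ∠N ≈ 88.85°
|D| = √(6249750² + 627500²) ≈ 6.2812e+06, ∠D ≈ 174.27°
|L| = 50010 / 6.2812e+06 ≈ 0.0079619
Gain = 20 log₁₀(0.0079619) ≈ -41.98 dB
∠L = 88.85° − 174.27° = -85.42°

-42.0 dB, -85.4°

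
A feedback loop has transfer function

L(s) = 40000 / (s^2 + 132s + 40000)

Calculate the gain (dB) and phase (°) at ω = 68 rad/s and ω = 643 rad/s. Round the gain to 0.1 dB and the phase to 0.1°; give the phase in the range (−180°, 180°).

At s = jω = j68:
quadratic: (j68)² + 132·j68 + 40000 = 35376 + j8976 → |·| ≈ 36497, ∠ ≈ 14.24°
|L| = 40000 / 36497 ≈ 1.096
Gain = 20 log₁₀(1.096) ≈ 0.80 dB
∠L = 0.00° − 14.24° = -14.24°

At s = jω = j643:
quadratic: (j643)² + 132·j643 + 40000 = -373449 + j84876 → |·| ≈ 3.8297e+05, ∠ ≈ 167.20°
|L| = 40000 / 3.8297e+05 ≈ 0.10445
Gain = 20 log₁₀(0.10445) ≈ -19.62 dB
∠L = 0.00° − 167.20° = -167.20°

ω = 68: 0.8 dB, -14.2°; ω = 643: -19.6 dB, -167.2°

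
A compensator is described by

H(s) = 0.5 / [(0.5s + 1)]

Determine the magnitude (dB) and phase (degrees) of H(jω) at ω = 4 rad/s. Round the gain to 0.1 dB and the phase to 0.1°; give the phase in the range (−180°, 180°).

-13.0 dB, -63.4°

At ω = 4 rad/s:
pole (1 + j4·0.5) = 1 + j2 → |·| ≈ 2.2361, ∠ ≈ 63.43°
|H| = 0.5 · 1 / (2.2361) ≈ 0.2236
Gain = 20 log₁₀(0.2236) ≈ -13.01 dB
∠H = (0°) − (63.43°) = -63.43°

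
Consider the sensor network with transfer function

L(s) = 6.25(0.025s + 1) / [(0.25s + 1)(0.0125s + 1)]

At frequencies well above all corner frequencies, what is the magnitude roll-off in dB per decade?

-20 dB/decade

Each pole contributes −20 dB/decade at high frequency; each zero contributes +20 dB/decade.
Net: 1 zero(s) − 2 pole(s) → -20 dB/decade.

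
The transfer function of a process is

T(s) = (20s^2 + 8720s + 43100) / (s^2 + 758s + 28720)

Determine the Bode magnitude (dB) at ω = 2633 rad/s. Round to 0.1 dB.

Substitute s = j2633:
Numerator: 20(j2633)^2 + 8720(j2633) + 43100 = -138610680 + j22959760
Denominator: (j2633)^2 + 758(j2633) + 28720 = -6903969 + j1995814
|N| = √(138610680² + 22959760²) ≈ 1.405e+08, ∠N ≈ 170.59°
|D| = √(6903969² + 1995814²) ≈ 7.1867e+06, ∠D ≈ 163.88°
|T| = 1.405e+08 / 7.1867e+06 ≈ 19.55
Gain = 20 log₁₀(19.55) ≈ 25.82 dB

25.8 dB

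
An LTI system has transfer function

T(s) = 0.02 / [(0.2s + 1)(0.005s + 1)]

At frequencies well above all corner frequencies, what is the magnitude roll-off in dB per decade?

Each pole contributes −20 dB/decade at high frequency; each zero contributes +20 dB/decade.
Net: 0 zero(s) − 2 pole(s) → -40 dB/decade.

-40 dB/decade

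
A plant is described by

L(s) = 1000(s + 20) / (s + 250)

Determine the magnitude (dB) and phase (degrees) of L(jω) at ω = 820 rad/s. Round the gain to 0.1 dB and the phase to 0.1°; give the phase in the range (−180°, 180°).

At s = jω = j820:
zero (s+20): 20 + j820 → |·| = √(20²+820²) = √672800 ≈ 820.24, ∠ = arctan(820/20) ≈ 88.60°
pole (s+250): 250 + j820 → |·| = √(250²+820²) = √734900 ≈ 857.26, ∠ = arctan(820/250) ≈ 73.04°
|L| = 1000 · 820.24 / 857.26 ≈ 956.82
Gain = 20 log₁₀(956.82) ≈ 59.62 dB
∠L = 88.60° − 73.04° = 15.56°

59.6 dB, 15.6°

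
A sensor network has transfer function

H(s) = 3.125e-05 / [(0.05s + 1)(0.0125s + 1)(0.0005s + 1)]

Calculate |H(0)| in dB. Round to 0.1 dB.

H(0) = 3.125e-05 · 1 / 1 = 3.125e-05
20 log₁₀(3.125e-05) ≈ -90.10 dB

-90.1 dB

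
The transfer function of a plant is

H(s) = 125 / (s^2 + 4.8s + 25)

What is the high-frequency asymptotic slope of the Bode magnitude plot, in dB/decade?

-40 dB/decade

Each pole contributes −20 dB/decade at high frequency; each zero contributes +20 dB/decade.
Net: 0 zero(s) − 2 pole(s) → -40 dB/decade.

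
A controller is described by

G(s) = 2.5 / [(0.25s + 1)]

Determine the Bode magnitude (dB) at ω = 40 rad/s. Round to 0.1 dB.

At ω = 40 rad/s:
pole (1 + j40·0.25) = 1 + j10 → |·| ≈ 10.05, ∠ ≈ 84.29°
|G| = 2.5 · 1 / (10.05) ≈ 0.24876
Gain = 20 log₁₀(0.24876) ≈ -12.08 dB

-12.1 dB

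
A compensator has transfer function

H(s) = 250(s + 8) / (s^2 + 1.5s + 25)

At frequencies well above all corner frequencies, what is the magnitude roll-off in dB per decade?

-20 dB/decade

Each pole contributes −20 dB/decade at high frequency; each zero contributes +20 dB/decade.
Net: 1 zero(s) − 2 pole(s) → -20 dB/decade.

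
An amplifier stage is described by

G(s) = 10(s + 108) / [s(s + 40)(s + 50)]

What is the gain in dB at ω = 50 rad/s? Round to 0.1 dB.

-45.6 dB

At s = jω = j50:
zero (s+108): 108 + j50 → |·| = √(108²+50²) = √14164 ≈ 119.01, ∠ = arctan(50/108) ≈ 24.84°
pole (s+40): 40 + j50 → |·| = √(40²+50²) = √4100 ≈ 64.031, ∠ = arctan(50/40) ≈ 51.34°
pole (s+50): 50 + j50 → |·| = √(50²+50²) = √5000 ≈ 70.711, ∠ = arctan(50/50) ≈ 45.00°
pole at origin: |s| = 50, ∠ = 90.00° (in denominator)
|G| = 10 · 119.01 / 2.2638e+05 ≈ 0.0052571
Gain = 20 log₁₀(0.0052571) ≈ -45.59 dB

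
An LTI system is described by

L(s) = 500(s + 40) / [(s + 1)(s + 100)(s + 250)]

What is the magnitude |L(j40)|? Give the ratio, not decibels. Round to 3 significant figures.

0.0259

At s = jω = j40:
zero (s+40): 40 + j40 → |·| = √(40²+40²) = √3200 ≈ 56.569, ∠ = arctan(40/40) ≈ 45.00°
pole (s+1): 1 + j40 → |·| = √(1²+40²) = √1601 ≈ 40.012, ∠ = arctan(40/1) ≈ 88.57°
pole (s+100): 100 + j40 → |·| = √(100²+40²) = √11600 ≈ 107.7, ∠ = arctan(40/100) ≈ 21.80°
pole (s+250): 250 + j40 → |·| = √(250²+40²) = √64100 ≈ 253.18, ∠ = arctan(40/250) ≈ 9.09°
|L| = 500 · 56.569 / 1.091e+06 ≈ 0.025925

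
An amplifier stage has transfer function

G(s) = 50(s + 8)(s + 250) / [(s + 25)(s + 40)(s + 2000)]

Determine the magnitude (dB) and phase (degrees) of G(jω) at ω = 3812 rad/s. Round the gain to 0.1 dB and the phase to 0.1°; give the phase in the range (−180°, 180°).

-38.7 dB, -65.2°

At s = jω = j3812:
zero (s+8): 8 + j3812 → |·| = √(8²+3812²) = √14531408 ≈ 3812, ∠ = arctan(3812/8) ≈ 89.88°
zero (s+250): 250 + j3812 → |·| = √(250²+3812²) = √14593844 ≈ 3820.2, ∠ = arctan(3812/250) ≈ 86.25°
pole (s+25): 25 + j3812 → |·| = √(25²+3812²) = √14531969 ≈ 3812.1, ∠ = arctan(3812/25) ≈ 89.62°
pole (s+40): 40 + j3812 → |·| = √(40²+3812²) = √14532944 ≈ 3812.2, ∠ = arctan(3812/40) ≈ 89.40°
pole (s+2000): 2000 + j3812 → |·| = √(2000²+3812²) = √18531344 ≈ 4304.8, ∠ = arctan(3812/2000) ≈ 62.32°
|G| = 50 · 1.4563e+07 / 6.2559e+10 ≈ 0.011639
Gain = 20 log₁₀(0.011639) ≈ -38.68 dB
∠G = 176.13° − 241.34° = -65.21°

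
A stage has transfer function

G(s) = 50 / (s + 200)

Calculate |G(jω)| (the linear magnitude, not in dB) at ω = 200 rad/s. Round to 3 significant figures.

At s = jω = j200:
pole (s+200): 200 + j200 → |·| = √(200²+200²) = √80000 ≈ 282.84, ∠ = arctan(200/200) ≈ 45.00°
|G| = 50 / 282.84 ≈ 0.17678

0.177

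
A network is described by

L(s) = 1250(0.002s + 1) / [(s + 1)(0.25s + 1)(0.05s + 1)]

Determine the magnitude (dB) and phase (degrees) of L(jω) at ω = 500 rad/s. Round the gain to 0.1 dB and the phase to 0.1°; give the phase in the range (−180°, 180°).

-58.9 dB, 137.9°

At ω = 500 rad/s:
zero (1 + j500·0.002) = 1 + j1 → |·| ≈ 1.4142, ∠ ≈ 45.00°
pole (1 + j500·1) = 1 + j500 → |·| ≈ 500, ∠ ≈ 89.89°
pole (1 + j500·0.25) = 1 + j125 → |·| ≈ 125, ∠ ≈ 89.54°
pole (1 + j500·0.05) = 1 + j25 → |·| ≈ 25.02, ∠ ≈ 87.71°
|L| = 1250 · 1.4142 / (500 · 125 · 25.02) ≈ 0.0011305
Gain = 20 log₁₀(0.0011305) ≈ -58.93 dB
∠L = (45.00°) − (89.89° + 89.54° + 87.71°) = -222.14° ≡ 137.86° (principal value)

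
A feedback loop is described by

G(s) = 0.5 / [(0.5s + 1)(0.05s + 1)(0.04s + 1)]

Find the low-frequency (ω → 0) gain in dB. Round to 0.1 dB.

G(0) = 0.5 · 1 / 1 = 0.5
20 log₁₀(0.5) ≈ -6.02 dB

-6.0 dB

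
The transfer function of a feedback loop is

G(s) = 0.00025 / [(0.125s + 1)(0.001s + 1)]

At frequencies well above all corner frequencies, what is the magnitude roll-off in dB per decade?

-40 dB/decade

Each pole contributes −20 dB/decade at high frequency; each zero contributes +20 dB/decade.
Net: 0 zero(s) − 2 pole(s) → -40 dB/decade.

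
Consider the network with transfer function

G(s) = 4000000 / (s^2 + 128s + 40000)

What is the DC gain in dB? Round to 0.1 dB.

40.0 dB

G(0) = 4000000 / 40000 = 100
20 log₁₀(100) ≈ 40.00 dB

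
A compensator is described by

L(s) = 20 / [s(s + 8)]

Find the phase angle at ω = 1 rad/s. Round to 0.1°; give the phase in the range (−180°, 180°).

At s = jω = j1:
pole (s+8): 8 + j1 → |·| = √(8²+1²) = √65 ≈ 8.0623, ∠ = arctan(1/8) ≈ 7.13°
pole at origin: |s| = 1, ∠ = 90.00° (in denominator)
∠L = 0.00° − 97.13° = -97.13°

-97.1°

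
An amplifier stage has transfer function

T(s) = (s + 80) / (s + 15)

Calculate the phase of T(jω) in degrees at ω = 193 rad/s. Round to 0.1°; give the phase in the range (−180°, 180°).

-18.1°

At s = jω = j193:
zero (s+80): 80 + j193 → |·| = √(80²+193²) = √43649 ≈ 208.92, ∠ = arctan(193/80) ≈ 67.49°
pole (s+15): 15 + j193 → |·| = √(15²+193²) = √37474 ≈ 193.58, ∠ = arctan(193/15) ≈ 85.56°
∠T = 67.49° − 85.56° = -18.07°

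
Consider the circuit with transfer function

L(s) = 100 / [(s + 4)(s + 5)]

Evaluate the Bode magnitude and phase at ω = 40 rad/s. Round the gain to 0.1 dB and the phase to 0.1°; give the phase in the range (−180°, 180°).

-24.2 dB, -167.2°

At s = jω = j40:
pole (s+4): 4 + j40 → |·| = √(4²+40²) = √1616 ≈ 40.2, ∠ = arctan(40/4) ≈ 84.29°
pole (s+5): 5 + j40 → |·| = √(5²+40²) = √1625 ≈ 40.311, ∠ = arctan(40/5) ≈ 82.87°
|L| = 100 / 1620.5 ≈ 0.061709
Gain = 20 log₁₀(0.061709) ≈ -24.19 dB
∠L = 0.00° − 167.16° = -167.16°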